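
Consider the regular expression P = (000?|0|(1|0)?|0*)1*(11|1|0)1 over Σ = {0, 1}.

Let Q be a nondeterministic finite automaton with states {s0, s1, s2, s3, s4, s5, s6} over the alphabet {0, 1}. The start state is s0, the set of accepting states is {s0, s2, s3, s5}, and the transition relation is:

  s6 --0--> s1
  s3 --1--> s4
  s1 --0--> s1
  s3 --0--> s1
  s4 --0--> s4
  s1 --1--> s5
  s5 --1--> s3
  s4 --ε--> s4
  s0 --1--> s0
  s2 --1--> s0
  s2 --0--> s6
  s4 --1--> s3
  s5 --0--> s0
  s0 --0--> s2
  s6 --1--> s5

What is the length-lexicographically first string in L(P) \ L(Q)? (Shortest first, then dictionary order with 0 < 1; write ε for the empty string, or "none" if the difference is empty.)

The string 00111 is accepted by P but not by Q.
No shorter string lies in the difference, and 00111 is the lexicographically first length-5 string in L(P) \ L(Q).

00111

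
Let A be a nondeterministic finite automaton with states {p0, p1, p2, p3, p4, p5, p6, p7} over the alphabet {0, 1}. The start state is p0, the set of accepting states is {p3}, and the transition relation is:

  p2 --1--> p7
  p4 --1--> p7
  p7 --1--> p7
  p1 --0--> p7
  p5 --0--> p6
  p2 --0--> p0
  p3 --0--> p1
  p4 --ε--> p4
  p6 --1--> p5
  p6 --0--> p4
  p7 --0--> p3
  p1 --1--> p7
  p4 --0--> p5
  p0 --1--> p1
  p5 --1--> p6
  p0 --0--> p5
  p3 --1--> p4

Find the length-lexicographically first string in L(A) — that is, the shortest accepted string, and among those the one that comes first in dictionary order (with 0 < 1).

A breadth-first search from p0 reaches an accepting state first via the path p0 → p1 → p7 → p3 on input 100.
No string of length < 3 is accepted (BFS exhausts all shorter strings without reaching an accepting state), and 100 is the lexicographically least accepting string of length 3.

100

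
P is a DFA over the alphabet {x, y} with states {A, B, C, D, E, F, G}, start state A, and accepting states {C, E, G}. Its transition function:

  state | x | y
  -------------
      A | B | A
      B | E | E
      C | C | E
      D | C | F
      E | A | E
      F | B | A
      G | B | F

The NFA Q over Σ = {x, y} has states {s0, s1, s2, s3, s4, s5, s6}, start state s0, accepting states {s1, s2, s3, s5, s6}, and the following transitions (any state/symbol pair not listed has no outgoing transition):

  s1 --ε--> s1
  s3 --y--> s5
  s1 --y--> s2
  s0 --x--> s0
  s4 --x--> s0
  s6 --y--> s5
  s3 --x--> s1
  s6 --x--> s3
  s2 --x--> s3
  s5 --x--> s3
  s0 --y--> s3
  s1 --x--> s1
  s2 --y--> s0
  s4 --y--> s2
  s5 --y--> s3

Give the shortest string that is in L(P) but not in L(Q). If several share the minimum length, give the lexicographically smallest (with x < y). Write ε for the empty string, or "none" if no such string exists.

The string xx is accepted by P but not by Q.
No shorter string lies in the difference, and xx is the lexicographically first length-2 string in L(P) \ L(Q).

xx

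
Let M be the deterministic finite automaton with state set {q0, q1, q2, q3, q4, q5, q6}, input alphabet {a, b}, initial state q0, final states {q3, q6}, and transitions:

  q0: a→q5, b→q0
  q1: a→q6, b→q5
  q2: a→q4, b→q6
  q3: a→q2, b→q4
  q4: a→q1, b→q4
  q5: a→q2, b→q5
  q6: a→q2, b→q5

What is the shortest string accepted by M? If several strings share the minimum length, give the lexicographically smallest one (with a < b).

A breadth-first search from q0 reaches an accepting state first via the path q0 → q5 → q2 → q6 on input aab.
No string of length < 3 is accepted (BFS exhausts all shorter strings without reaching an accepting state), and aab is the lexicographically least accepting string of length 3.

aab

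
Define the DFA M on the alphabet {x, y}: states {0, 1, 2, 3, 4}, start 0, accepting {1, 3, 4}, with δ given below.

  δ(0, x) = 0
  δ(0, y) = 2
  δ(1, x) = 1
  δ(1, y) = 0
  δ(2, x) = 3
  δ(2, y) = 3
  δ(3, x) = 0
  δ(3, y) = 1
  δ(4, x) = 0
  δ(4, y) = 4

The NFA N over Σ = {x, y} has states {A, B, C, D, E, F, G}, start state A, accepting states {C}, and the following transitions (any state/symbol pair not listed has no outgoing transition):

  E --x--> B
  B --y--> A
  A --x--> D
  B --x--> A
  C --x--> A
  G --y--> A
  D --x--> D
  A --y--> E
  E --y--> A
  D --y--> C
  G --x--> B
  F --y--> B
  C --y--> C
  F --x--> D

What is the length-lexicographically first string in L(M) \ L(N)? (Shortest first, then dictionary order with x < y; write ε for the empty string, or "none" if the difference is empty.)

yx

The string yx is accepted by M but not by N.
No shorter string lies in the difference, and yx is the lexicographically first length-2 string in L(M) \ L(N).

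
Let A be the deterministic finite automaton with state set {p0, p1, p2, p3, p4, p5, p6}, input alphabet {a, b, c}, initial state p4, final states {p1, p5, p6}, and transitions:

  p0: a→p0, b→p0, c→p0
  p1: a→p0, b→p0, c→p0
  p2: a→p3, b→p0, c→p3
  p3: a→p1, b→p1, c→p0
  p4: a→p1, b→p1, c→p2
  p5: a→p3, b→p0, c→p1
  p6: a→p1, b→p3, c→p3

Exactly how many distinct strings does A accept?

6

The useful subgraph on states {p1, p2, p3, p4} is acyclic, so L(A) is finite; the longest accepting path visits 4 useful states, giving maximum string length 3.
Counting accepting paths from p4 by length: 2 of length 1, 4 of length 3. Total 6.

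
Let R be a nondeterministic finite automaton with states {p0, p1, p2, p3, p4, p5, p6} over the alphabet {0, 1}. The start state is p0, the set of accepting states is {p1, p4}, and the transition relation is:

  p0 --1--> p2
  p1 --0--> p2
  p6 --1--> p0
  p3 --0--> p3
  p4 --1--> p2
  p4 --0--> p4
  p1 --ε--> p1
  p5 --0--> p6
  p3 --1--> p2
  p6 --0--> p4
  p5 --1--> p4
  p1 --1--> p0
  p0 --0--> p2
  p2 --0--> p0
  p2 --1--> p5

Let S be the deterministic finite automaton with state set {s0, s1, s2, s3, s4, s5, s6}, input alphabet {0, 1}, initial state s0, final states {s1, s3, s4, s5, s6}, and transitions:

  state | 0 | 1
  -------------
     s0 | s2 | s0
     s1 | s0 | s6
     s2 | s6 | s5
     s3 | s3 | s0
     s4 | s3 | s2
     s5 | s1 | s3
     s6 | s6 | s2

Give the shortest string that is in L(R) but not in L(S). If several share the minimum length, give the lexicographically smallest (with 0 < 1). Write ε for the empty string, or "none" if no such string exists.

The string 111 is accepted by R but not by S.
No shorter string lies in the difference, and 111 is the lexicographically first length-3 string in L(R) \ L(S).

111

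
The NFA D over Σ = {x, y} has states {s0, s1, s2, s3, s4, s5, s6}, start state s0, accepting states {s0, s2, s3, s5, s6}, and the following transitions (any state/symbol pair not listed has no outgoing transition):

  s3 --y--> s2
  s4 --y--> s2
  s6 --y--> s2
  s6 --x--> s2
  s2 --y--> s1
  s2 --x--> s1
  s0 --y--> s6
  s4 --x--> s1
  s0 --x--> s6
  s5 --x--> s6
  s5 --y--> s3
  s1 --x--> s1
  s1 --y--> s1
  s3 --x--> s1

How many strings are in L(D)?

7

The useful subgraph on states {s0, s2, s6} is acyclic, so L(D) is finite; the longest accepting path visits 3 useful states, giving maximum string length 2.
Counting accepting paths from s0 by length: 1 of length 0, 2 of length 1, 4 of length 2. Total 7.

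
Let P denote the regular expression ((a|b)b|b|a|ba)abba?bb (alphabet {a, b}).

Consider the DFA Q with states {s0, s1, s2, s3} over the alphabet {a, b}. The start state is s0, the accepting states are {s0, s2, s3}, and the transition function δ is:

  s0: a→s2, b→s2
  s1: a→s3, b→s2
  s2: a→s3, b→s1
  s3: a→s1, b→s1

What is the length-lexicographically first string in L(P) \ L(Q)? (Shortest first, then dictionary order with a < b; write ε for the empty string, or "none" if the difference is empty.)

The string baabbbb is accepted by P but not by Q.
No shorter string lies in the difference, and baabbbb is the lexicographically first length-7 string in L(P) \ L(Q).

baabbbb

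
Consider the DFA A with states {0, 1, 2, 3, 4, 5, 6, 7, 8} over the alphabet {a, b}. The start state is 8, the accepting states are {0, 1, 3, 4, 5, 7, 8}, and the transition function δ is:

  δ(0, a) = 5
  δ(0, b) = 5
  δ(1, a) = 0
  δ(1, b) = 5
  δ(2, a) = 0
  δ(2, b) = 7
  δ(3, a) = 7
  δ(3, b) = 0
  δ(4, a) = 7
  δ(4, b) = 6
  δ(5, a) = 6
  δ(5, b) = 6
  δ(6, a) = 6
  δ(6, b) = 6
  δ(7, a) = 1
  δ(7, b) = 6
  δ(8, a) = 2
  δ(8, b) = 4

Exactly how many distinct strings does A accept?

The useful subgraph on states {0, 1, 2, 4, 5, 7, 8} is acyclic, so L(A) is finite; the longest accepting path visits 6 useful states, giving maximum string length 5.
Counting accepting paths from 8 by length: 1 of length 0, 1 of length 1, 3 of length 2, 4 of length 3, 4 of length 4, 4 of length 5. Total 17.

17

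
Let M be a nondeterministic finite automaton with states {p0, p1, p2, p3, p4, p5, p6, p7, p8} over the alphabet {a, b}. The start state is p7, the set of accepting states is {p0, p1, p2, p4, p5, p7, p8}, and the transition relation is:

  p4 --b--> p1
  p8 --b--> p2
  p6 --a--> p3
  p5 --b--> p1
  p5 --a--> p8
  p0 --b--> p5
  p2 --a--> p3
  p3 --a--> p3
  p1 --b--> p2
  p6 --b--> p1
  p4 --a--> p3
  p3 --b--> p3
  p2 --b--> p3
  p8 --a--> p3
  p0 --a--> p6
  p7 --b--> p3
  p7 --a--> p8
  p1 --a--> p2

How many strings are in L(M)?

The useful subgraph on states {p2, p7, p8} is acyclic, so L(M) is finite; the longest accepting path visits 3 useful states, giving maximum string length 2.
Counting accepting paths from p7 by length: 1 of length 0, 1 of length 1, 1 of length 2. Total 3.

3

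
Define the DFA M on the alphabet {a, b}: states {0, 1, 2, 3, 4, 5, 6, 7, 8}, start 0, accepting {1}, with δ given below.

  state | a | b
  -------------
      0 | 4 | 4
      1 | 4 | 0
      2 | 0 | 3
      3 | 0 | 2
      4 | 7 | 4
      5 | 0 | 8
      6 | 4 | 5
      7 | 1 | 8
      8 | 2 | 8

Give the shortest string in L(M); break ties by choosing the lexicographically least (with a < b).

aaa

A breadth-first search from 0 reaches an accepting state first via the path 0 → 4 → 7 → 1 on input aaa.
No string of length < 3 is accepted (BFS exhausts all shorter strings without reaching an accepting state), and aaa is the lexicographically least accepting string of length 3.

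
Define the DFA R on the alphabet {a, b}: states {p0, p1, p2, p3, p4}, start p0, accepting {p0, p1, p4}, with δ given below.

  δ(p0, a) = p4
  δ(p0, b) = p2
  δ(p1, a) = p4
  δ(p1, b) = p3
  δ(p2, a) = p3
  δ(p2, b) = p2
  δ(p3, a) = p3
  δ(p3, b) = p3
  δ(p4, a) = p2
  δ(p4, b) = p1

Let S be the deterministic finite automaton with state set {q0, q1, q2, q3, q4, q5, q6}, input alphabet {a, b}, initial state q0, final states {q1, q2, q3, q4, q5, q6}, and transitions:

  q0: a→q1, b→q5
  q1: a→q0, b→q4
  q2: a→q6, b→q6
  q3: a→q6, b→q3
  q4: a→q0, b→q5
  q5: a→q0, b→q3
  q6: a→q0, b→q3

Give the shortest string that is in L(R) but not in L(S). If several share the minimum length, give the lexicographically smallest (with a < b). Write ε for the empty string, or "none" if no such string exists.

The empty string ε is accepted by R but not by S.
Since ε is the unique shortest string, it is the required witness.

ε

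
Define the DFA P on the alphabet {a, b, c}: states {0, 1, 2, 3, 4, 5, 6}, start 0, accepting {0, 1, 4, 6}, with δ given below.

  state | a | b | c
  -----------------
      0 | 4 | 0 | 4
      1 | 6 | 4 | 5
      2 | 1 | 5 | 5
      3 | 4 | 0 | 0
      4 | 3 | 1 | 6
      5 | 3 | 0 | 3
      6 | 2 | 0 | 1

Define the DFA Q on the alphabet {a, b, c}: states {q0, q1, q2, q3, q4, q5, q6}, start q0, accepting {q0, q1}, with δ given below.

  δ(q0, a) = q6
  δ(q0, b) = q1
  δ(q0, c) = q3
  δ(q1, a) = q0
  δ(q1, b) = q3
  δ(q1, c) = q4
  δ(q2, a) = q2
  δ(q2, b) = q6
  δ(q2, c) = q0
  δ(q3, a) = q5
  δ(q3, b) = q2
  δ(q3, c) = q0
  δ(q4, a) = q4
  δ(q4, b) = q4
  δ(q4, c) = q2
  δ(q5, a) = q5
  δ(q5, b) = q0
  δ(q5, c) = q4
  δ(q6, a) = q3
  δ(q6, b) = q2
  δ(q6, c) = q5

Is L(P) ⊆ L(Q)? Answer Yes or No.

The string a is in L(P) but not in L(Q).
So L(P) ⊄ L(Q).

No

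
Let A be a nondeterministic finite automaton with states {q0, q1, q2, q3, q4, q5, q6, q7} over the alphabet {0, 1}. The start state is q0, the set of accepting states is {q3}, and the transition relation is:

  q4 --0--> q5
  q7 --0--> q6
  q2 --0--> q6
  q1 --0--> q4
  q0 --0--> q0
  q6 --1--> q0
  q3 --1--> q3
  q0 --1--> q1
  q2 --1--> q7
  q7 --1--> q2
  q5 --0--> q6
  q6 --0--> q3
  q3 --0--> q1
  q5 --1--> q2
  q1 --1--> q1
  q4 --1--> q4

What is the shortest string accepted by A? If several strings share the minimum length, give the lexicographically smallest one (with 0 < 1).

A breadth-first search from q0 reaches an accepting state first via the path q0 → q1 → q4 → q5 → q6 → q3 on input 10000.
No string of length < 5 is accepted (BFS exhausts all shorter strings without reaching an accepting state), and 10000 is the lexicographically least accepting string of length 5.

10000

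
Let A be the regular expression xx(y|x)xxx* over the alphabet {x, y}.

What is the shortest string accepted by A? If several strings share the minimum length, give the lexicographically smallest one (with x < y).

xxxxx

By inspection of the expression, no string of length less than 5 matches, and xxxxx is the lexicographically first match of length 5.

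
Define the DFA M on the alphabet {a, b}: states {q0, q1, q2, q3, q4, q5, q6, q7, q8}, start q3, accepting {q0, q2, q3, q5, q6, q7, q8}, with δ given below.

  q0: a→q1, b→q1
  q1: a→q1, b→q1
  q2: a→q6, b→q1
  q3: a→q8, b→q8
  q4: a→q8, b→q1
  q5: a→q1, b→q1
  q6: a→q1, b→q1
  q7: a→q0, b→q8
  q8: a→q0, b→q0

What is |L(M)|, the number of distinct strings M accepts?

7

The useful subgraph on states {q0, q3, q8} is acyclic, so L(M) is finite; the longest accepting path visits 3 useful states, giving maximum string length 2.
Counting accepting paths from q3 by length: 1 of length 0, 2 of length 1, 4 of length 2. Total 7.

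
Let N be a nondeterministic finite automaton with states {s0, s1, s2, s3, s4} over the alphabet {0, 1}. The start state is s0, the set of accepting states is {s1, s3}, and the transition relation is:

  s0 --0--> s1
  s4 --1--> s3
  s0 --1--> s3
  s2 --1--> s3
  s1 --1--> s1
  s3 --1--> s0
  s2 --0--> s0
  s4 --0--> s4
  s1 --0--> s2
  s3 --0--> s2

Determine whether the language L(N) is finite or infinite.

infinite

State s1 is reachable from the start and can reach an accepting state, and it lies on the cycle s1 → s1.
Traversing that cycle any number of times yields accepted strings of unbounded length, so the language is infinite.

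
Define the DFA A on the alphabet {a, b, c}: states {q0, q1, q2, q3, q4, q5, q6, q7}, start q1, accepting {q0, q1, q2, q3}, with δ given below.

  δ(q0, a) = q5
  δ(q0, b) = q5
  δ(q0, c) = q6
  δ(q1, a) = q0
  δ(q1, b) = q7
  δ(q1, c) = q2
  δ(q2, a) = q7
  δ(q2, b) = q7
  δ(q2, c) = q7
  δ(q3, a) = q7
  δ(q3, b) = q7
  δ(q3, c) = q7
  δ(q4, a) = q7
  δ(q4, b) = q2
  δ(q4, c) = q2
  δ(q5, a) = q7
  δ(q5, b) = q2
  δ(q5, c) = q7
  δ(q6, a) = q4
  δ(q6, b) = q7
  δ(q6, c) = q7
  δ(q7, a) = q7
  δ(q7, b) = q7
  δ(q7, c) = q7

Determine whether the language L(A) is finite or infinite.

The useful states (reachable from q1 and able to reach an accepting state) are {q0, q1, q2, q4, q5, q6}.
Restricted to these states the transition graph has no cycle, so every accepting path has bounded length and L is finite.

finite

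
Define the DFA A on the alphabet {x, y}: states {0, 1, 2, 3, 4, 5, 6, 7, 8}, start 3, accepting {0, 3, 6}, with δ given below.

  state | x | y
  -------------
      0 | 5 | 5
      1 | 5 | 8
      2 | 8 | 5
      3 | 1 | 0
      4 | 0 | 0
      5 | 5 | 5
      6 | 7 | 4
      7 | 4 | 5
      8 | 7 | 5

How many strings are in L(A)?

4

The useful subgraph on states {0, 1, 3, 4, 7, 8} is acyclic, so L(A) is finite; the longest accepting path visits 6 useful states, giving maximum string length 5.
Counting accepting paths from 3 by length: 1 of length 0, 1 of length 1, 2 of length 5. Total 4.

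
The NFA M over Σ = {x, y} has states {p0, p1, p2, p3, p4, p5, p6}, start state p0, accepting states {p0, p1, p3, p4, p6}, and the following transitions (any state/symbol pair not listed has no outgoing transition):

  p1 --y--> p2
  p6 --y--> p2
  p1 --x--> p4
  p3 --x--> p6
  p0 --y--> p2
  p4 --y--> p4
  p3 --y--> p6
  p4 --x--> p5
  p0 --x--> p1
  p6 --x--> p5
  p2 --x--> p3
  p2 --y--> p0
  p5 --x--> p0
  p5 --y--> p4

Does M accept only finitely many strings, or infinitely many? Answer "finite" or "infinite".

infinite

State p0 is reachable from the start and can reach an accepting state, and it lies on the cycle p0 → p1 → p2 → p0.
Traversing that cycle any number of times yields accepted strings of unbounded length, so the language is infinite.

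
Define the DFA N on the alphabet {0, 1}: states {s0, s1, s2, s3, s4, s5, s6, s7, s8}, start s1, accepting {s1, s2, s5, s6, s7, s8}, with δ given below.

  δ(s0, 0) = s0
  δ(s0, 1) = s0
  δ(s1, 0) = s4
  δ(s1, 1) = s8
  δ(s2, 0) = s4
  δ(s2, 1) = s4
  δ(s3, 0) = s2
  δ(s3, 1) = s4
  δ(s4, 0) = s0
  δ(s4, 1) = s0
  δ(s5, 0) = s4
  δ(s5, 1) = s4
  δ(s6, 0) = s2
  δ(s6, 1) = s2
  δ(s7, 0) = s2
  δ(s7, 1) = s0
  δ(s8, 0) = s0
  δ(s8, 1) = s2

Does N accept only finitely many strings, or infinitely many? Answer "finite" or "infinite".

finite

The useful states (reachable from s1 and able to reach an accepting state) are {s1, s2, s8}.
Restricted to these states the transition graph has no cycle, so every accepting path has bounded length and L is finite.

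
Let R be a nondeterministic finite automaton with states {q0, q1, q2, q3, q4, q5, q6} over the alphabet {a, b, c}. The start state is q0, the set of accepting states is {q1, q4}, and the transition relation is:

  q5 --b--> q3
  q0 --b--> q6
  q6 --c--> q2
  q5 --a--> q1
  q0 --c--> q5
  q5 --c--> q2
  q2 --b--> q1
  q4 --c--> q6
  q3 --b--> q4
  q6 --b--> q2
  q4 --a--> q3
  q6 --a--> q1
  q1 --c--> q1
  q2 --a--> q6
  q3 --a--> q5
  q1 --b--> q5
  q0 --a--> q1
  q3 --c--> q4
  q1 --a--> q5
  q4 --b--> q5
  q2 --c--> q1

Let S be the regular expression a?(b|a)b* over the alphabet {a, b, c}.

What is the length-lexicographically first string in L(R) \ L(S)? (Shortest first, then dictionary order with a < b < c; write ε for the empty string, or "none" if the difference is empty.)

The string ac is accepted by R but not by S.
No shorter string lies in the difference, and ac is the lexicographically first length-2 string in L(R) \ L(S).

ac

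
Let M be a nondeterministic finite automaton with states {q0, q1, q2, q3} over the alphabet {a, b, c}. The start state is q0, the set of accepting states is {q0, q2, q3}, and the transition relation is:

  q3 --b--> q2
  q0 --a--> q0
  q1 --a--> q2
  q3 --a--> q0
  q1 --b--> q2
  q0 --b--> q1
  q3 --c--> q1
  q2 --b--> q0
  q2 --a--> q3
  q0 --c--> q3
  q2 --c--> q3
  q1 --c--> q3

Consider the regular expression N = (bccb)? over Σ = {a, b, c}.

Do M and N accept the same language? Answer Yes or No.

No

The string a is accepted by M but rejected by N.
So L(M) ≠ L(N).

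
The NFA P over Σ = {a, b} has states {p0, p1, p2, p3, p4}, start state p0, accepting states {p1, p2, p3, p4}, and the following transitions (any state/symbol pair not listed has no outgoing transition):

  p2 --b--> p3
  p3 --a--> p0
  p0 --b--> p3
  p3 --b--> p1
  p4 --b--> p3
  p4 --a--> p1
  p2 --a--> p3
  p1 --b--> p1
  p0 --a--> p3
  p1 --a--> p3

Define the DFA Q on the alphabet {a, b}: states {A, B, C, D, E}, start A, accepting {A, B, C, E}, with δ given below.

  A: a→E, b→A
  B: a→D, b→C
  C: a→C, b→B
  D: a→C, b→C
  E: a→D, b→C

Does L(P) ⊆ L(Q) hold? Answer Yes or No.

No

The string baa is in L(P) but not in L(Q).
So L(P) ⊄ L(Q).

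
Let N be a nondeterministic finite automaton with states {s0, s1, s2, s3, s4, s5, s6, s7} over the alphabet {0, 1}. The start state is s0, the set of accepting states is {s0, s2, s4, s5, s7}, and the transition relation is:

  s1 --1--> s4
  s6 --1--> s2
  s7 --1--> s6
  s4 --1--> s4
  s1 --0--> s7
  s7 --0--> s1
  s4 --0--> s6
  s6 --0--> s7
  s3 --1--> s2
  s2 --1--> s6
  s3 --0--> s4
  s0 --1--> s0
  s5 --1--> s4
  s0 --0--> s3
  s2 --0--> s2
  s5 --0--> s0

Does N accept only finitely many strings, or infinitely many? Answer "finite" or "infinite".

infinite

State s0 is reachable from the start and can reach an accepting state, and it lies on the cycle s0 → s0.
Traversing that cycle any number of times yields accepted strings of unbounded length, so the language is infinite.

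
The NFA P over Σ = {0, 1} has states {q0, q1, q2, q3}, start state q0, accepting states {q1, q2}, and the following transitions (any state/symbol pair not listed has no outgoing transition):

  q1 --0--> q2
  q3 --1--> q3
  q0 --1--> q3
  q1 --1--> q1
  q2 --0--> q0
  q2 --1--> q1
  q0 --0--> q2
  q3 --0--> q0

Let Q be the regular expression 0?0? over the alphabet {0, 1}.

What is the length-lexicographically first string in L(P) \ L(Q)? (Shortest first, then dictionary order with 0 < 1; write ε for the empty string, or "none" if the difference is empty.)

The string 01 is accepted by P but not by Q.
No shorter string lies in the difference, and 01 is the lexicographically first length-2 string in L(P) \ L(Q).

01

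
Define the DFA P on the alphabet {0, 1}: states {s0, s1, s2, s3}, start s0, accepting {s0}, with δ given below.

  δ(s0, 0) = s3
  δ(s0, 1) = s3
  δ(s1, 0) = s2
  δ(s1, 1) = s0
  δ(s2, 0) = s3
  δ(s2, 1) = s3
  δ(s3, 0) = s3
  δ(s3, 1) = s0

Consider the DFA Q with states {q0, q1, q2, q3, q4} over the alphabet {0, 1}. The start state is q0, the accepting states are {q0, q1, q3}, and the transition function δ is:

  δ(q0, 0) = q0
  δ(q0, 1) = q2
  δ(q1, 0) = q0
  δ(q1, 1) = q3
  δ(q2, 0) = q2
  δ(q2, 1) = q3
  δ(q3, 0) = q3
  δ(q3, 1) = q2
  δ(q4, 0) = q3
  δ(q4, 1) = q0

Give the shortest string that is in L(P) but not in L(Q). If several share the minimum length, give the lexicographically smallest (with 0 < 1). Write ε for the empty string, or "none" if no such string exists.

01

The string 01 is accepted by P but not by Q.
No shorter string lies in the difference, and 01 is the lexicographically first length-2 string in L(P) \ L(Q).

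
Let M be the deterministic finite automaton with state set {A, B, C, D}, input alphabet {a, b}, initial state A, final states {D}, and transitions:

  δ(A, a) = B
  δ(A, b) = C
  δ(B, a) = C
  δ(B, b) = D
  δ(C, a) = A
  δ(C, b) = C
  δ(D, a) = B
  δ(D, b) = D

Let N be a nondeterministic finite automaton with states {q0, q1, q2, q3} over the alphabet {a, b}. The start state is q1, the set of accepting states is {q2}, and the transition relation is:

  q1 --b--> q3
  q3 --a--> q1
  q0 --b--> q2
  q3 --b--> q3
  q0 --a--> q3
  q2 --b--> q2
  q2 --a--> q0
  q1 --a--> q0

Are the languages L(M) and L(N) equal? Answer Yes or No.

Yes

Exploring the product automaton M × N from the start pair (A, q1), following both machines on each input symbol, reaches 4 state pairs: (A, q1), (B, q0), (C, q3), (D, q2).
M accepts in {D} and N accepts in {q2}. In every reachable pair the two components are either both accepting — (D, q2) — or both non-accepting, so no string is accepted by exactly one of the machines: L(M) \ L(N) and L(N) \ L(M) are both empty.
Hence every string is accepted by M iff it is accepted by N, and the two languages coincide.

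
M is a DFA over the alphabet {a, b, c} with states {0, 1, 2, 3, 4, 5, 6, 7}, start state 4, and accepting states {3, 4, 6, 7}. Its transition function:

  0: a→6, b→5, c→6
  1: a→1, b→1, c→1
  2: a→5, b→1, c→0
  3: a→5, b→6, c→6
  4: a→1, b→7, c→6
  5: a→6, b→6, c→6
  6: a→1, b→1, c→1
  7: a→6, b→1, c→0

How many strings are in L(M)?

The useful subgraph on states {0, 4, 5, 6, 7} is acyclic, so L(M) is finite; the longest accepting path visits 5 useful states, giving maximum string length 4.
Counting accepting paths from 4 by length: 1 of length 0, 2 of length 1, 1 of length 2, 2 of length 3, 3 of length 4. Total 9.

9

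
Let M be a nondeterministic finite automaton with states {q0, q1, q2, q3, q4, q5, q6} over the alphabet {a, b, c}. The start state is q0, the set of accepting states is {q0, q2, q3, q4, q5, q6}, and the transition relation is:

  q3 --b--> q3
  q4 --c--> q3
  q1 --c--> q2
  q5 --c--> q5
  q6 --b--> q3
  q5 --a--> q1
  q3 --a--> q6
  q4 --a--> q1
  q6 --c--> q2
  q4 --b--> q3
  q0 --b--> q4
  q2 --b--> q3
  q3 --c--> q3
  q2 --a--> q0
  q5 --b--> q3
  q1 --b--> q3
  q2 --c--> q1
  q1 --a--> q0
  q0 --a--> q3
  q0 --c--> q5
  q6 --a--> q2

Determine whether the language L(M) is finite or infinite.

infinite

State q3 is reachable from the start and can reach an accepting state, and it lies on the cycle q3 → q3.
Traversing that cycle any number of times yields accepted strings of unbounded length, so the language is infinite.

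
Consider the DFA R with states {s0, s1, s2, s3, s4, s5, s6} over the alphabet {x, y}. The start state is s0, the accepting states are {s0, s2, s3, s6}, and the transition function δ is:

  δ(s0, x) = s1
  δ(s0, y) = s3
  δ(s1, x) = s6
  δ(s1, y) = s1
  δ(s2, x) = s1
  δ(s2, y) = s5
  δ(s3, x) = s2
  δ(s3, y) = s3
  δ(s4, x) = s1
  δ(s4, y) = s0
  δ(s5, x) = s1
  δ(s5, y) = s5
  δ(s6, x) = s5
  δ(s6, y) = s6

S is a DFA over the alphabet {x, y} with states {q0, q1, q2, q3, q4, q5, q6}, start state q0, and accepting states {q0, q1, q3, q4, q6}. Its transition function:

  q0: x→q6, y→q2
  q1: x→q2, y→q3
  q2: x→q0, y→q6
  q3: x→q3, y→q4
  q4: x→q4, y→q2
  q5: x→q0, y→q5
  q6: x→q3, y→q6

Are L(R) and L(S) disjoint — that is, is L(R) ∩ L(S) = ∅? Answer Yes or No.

The empty string ε is accepted by both R and S.
Hence L(R) ∩ L(S) ≠ ∅.

No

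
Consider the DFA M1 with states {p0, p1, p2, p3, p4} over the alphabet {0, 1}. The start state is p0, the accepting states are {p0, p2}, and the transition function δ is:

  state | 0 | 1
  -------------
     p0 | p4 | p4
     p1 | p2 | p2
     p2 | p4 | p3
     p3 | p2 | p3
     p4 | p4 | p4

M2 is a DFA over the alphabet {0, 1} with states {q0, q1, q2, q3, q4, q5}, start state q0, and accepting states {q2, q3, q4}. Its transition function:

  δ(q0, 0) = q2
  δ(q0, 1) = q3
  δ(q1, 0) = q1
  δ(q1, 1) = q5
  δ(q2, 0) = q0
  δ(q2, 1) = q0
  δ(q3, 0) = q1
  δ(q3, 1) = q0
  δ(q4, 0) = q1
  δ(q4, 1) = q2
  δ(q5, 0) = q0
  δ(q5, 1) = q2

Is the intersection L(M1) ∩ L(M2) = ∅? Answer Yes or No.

Yes

Exploring the product automaton M1 × M2 from the start pair (p0, q0), following both machines on each input symbol, reaches 6 state pairs: (p0, q0), (p4, q2), (p4, q3), (p4, q0), (p4, q1), (p4, q5).
M1 accepts in {p0, p2} and M2 accepts in {q2, q3, q4}; no reachable pair has both components accepting, so no string drives both machines to acceptance simultaneously and L(M1) ∩ L(M2) = ∅.
So no string is accepted by both, and the intersection is empty.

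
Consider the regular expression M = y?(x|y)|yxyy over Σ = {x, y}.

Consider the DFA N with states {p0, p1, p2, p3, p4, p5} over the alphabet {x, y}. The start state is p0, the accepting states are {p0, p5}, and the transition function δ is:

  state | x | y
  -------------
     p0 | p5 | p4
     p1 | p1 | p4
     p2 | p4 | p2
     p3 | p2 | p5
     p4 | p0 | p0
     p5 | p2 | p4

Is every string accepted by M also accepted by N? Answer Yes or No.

The string y is in L(M) but not in L(N).
So L(M) ⊄ L(N).

No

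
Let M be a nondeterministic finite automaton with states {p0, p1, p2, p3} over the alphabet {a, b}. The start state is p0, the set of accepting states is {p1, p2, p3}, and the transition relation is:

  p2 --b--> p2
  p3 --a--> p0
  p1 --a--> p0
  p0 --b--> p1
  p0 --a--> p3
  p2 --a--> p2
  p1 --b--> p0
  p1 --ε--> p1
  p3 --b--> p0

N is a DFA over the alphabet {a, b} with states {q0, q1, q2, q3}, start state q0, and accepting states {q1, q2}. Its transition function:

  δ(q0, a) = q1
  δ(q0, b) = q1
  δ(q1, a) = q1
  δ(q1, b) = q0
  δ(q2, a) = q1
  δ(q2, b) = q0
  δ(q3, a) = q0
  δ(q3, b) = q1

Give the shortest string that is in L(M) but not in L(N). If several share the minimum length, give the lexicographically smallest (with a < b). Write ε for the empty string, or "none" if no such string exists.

aab

The string aab is accepted by M but not by N.
No shorter string lies in the difference, and aab is the lexicographically first length-3 string in L(M) \ L(N).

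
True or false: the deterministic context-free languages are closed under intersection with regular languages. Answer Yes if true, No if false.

Run the DPDA and a DFA for the regular language in lock-step (product of the two finite controls, one shared stack, the DFA component advancing only on genuine input moves); the result is still deterministic and accepts when both components accept.
So the deterministic context-free languages are closed under intersection with a regular language.

Yes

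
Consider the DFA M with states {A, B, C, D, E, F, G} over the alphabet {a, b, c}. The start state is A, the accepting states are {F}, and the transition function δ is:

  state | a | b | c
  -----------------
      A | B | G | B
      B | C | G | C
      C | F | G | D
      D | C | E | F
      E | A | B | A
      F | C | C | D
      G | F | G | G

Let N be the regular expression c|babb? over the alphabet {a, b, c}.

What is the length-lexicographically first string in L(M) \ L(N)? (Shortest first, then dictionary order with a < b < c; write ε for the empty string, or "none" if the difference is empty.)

The string ba is accepted by M but not by N.
No shorter string lies in the difference, and ba is the lexicographically first length-2 string in L(M) \ L(N).

ba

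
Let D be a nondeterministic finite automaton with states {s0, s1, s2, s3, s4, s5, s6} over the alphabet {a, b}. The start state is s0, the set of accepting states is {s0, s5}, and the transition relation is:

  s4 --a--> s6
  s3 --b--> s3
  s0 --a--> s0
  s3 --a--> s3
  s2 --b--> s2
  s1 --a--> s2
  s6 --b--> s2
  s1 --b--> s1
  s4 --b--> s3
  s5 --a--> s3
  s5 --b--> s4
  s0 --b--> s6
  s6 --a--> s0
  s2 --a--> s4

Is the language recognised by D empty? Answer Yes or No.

No

The empty string ε is accepted: the run s0 ends in the accepting state s0.
Since at least one string is accepted, L(D) is not empty.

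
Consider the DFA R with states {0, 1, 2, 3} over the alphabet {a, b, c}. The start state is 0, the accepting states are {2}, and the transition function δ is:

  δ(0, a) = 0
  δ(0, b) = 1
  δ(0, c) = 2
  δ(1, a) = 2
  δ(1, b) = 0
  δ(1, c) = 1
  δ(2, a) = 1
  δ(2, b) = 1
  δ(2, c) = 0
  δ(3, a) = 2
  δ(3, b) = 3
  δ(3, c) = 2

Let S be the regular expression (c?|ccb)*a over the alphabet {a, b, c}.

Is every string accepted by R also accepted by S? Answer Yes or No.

No

The string c is in L(R) but not in L(S).
So L(R) ⊄ L(S).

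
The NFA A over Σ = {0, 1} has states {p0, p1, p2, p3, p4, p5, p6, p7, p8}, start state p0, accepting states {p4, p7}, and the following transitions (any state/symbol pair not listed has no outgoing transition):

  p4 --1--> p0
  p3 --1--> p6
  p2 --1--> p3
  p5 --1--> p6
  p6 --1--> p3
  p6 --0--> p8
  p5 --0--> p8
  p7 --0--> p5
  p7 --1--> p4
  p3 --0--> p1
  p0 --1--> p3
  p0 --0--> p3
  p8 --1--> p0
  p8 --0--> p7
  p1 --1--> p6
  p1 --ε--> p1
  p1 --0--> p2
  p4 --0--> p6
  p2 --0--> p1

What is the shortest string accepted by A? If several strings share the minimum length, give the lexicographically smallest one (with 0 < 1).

A breadth-first search from p0 reaches an accepting state first via the path p0 → p3 → p6 → p8 → p7 on input 0100.
No string of length < 4 is accepted (BFS exhausts all shorter strings without reaching an accepting state), and 0100 is the lexicographically least accepting string of length 4.

0100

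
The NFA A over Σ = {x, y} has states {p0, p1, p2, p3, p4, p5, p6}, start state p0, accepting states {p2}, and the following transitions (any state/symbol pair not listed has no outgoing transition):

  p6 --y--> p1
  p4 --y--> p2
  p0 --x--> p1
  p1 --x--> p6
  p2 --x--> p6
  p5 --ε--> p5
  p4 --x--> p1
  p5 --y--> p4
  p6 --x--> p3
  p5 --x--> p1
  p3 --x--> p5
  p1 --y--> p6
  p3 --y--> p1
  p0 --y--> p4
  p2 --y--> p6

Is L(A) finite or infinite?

State p1 is reachable from the start and can reach an accepting state, and it lies on the cycle p1 → p6 → p1.
Traversing that cycle any number of times yields accepted strings of unbounded length, so the language is infinite.

infinite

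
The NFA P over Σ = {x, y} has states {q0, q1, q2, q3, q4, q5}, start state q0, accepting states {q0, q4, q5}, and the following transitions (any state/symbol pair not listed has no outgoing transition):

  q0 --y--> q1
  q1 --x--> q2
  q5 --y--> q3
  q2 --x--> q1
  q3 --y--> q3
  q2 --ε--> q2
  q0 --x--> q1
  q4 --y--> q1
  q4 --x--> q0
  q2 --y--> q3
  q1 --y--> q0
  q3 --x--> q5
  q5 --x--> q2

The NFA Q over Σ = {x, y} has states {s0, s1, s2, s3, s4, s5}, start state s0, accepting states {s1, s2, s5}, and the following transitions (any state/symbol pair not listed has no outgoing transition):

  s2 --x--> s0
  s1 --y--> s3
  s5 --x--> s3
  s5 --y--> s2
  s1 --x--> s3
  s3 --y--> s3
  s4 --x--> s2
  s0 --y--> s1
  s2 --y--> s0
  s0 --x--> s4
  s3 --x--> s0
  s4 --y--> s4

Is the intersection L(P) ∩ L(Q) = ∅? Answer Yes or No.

The string xxxy is accepted by both P and Q.
Hence L(P) ∩ L(Q) ≠ ∅.

No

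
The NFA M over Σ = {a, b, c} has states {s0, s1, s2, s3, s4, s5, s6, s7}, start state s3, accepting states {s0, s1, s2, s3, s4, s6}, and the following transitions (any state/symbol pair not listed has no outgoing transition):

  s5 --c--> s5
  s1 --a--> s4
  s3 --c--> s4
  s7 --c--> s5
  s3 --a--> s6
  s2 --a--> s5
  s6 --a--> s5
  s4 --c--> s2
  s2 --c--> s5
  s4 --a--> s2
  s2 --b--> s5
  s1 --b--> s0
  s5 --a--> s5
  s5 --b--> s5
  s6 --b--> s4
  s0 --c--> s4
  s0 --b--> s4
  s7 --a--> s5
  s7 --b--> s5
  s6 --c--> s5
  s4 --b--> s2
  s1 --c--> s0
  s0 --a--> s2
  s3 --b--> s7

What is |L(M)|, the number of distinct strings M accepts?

10

The useful subgraph on states {s2, s3, s4, s6} is acyclic, so L(M) is finite; the longest accepting path visits 4 useful states, giving maximum string length 3.
Counting accepting paths from s3 by length: 1 of length 0, 2 of length 1, 4 of length 2, 3 of length 3. Total 10.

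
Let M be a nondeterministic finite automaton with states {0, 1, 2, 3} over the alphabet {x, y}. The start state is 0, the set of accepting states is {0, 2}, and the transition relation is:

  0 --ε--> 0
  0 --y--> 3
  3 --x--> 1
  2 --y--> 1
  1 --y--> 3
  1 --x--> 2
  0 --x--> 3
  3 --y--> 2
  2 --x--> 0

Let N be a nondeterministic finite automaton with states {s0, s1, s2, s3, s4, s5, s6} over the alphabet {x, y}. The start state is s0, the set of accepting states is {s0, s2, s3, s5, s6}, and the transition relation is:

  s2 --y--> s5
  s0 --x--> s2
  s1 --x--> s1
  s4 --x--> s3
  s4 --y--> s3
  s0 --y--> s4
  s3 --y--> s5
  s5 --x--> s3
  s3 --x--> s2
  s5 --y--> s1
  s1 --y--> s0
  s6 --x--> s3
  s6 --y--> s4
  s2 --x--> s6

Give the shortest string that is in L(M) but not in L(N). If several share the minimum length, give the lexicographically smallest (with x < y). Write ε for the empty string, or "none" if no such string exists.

The string xyyx is accepted by M but not by N.
No shorter string lies in the difference, and xyyx is the lexicographically first length-4 string in L(M) \ L(N).

xyyx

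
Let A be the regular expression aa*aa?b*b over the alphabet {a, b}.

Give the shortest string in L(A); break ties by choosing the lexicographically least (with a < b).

By inspection of the expression, no string of length less than 3 matches, and aab is the lexicographically first match of length 3.

aab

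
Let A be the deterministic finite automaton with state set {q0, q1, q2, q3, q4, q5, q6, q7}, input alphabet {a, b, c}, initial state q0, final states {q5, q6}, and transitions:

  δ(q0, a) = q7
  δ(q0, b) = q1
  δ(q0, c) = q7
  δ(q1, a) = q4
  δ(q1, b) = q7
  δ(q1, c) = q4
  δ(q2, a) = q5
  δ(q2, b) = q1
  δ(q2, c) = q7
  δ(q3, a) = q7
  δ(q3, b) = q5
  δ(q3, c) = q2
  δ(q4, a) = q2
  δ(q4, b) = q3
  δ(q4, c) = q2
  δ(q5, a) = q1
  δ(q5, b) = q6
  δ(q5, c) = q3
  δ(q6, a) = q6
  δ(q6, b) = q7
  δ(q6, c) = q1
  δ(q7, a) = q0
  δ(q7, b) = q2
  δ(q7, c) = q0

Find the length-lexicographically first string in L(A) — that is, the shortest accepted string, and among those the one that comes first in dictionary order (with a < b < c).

A breadth-first search from q0 reaches an accepting state first via the path q0 → q7 → q2 → q5 on input aba.
No string of length < 3 is accepted (BFS exhausts all shorter strings without reaching an accepting state), and aba is the lexicographically least accepting string of length 3.

aba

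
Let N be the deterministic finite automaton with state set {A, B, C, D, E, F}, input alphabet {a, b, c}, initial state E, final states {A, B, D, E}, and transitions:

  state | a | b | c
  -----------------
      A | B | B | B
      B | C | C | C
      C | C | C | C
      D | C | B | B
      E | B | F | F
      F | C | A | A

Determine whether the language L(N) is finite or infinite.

finite

The useful states (reachable from E and able to reach an accepting state) are {A, B, E, F}.
Restricted to these states the transition graph has no cycle, so every accepting path has bounded length and L is finite.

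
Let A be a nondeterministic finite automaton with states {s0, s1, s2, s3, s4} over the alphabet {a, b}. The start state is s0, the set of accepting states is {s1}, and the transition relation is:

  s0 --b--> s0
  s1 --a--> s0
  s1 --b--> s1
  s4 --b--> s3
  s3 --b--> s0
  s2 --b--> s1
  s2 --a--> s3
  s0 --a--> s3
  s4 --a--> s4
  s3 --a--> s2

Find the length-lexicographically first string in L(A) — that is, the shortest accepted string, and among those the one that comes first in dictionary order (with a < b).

aab

A breadth-first search from s0 reaches an accepting state first via the path s0 → s3 → s2 → s1 on input aab.
No string of length < 3 is accepted (BFS exhausts all shorter strings without reaching an accepting state), and aab is the lexicographically least accepting string of length 3.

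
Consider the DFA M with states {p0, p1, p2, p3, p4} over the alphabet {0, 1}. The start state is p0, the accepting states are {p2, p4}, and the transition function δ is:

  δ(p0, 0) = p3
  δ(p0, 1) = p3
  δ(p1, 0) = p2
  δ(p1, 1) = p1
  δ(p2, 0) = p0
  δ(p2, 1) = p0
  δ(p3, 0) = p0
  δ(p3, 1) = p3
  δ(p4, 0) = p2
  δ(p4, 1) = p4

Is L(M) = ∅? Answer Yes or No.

Yes

The states reachable from the start state are {p0, p3}.
None of the accepting states {p2, p4} is reachable, so no string is accepted and L(M) = ∅.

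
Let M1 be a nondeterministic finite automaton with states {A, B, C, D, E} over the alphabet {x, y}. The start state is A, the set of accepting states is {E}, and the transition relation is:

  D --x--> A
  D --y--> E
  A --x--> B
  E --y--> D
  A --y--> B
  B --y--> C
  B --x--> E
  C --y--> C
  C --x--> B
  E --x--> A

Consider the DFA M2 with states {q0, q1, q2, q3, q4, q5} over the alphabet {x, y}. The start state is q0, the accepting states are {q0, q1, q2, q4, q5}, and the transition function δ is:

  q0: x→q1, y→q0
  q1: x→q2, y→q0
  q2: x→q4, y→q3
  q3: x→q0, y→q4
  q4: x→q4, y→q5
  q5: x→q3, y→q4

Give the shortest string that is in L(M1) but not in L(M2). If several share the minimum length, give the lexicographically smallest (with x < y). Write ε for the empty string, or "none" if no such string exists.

xxxyx

The string xxxyx is accepted by M1 but not by M2.
No shorter string lies in the difference, and xxxyx is the lexicographically first length-5 string in L(M1) \ L(M2).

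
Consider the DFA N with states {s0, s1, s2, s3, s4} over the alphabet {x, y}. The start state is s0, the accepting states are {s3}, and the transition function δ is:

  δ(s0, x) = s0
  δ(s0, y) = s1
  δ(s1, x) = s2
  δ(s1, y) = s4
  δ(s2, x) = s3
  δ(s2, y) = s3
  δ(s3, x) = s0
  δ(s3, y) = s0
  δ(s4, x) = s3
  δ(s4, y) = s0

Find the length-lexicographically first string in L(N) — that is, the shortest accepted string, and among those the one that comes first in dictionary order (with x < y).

yxx

A breadth-first search from s0 reaches an accepting state first via the path s0 → s1 → s2 → s3 on input yxx.
No string of length < 3 is accepted (BFS exhausts all shorter strings without reaching an accepting state), and yxx is the lexicographically least accepting string of length 3.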